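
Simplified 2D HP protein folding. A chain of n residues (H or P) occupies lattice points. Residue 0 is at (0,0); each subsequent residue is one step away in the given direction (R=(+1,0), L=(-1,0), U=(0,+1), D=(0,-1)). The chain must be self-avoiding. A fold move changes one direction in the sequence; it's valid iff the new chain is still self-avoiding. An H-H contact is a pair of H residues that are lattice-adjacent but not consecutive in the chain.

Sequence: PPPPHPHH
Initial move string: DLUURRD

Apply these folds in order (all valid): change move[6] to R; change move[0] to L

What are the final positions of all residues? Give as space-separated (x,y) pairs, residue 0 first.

Initial moves: DLUURRD
Fold: move[6]->R => DLUURRR (positions: [(0, 0), (0, -1), (-1, -1), (-1, 0), (-1, 1), (0, 1), (1, 1), (2, 1)])
Fold: move[0]->L => LLUURRR (positions: [(0, 0), (-1, 0), (-2, 0), (-2, 1), (-2, 2), (-1, 2), (0, 2), (1, 2)])

Answer: (0,0) (-1,0) (-2,0) (-2,1) (-2,2) (-1,2) (0,2) (1,2)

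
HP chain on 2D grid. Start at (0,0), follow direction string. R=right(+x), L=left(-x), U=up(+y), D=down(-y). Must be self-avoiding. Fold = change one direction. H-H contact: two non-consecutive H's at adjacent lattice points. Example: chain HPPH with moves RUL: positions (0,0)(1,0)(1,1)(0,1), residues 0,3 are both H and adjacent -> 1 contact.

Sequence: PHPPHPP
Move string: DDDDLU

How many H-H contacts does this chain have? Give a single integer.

Positions: [(0, 0), (0, -1), (0, -2), (0, -3), (0, -4), (-1, -4), (-1, -3)]
No H-H contacts found.

Answer: 0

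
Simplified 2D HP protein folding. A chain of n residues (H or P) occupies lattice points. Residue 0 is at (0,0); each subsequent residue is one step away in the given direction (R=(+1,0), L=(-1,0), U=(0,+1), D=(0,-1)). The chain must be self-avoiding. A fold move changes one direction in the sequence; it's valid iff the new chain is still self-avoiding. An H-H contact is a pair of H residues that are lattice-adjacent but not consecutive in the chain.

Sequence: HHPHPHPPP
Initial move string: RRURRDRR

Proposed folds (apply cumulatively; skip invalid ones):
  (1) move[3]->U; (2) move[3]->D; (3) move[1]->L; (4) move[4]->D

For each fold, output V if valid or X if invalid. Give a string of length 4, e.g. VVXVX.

Answer: VXXX

Derivation:
Initial: RRURRDRR -> [(0, 0), (1, 0), (2, 0), (2, 1), (3, 1), (4, 1), (4, 0), (5, 0), (6, 0)]
Fold 1: move[3]->U => RRUURDRR VALID
Fold 2: move[3]->D => RRUDRDRR INVALID (collision), skipped
Fold 3: move[1]->L => RLUURDRR INVALID (collision), skipped
Fold 4: move[4]->D => RRUUDDRR INVALID (collision), skipped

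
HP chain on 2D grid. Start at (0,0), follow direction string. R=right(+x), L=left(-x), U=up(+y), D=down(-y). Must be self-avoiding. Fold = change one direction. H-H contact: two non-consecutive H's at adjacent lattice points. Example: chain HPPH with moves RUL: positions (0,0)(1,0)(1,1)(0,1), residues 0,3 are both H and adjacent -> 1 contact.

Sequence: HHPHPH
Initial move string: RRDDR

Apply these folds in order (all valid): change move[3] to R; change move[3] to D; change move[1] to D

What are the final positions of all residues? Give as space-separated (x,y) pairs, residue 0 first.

Answer: (0,0) (1,0) (1,-1) (1,-2) (1,-3) (2,-3)

Derivation:
Initial moves: RRDDR
Fold: move[3]->R => RRDRR (positions: [(0, 0), (1, 0), (2, 0), (2, -1), (3, -1), (4, -1)])
Fold: move[3]->D => RRDDR (positions: [(0, 0), (1, 0), (2, 0), (2, -1), (2, -2), (3, -2)])
Fold: move[1]->D => RDDDR (positions: [(0, 0), (1, 0), (1, -1), (1, -2), (1, -3), (2, -3)])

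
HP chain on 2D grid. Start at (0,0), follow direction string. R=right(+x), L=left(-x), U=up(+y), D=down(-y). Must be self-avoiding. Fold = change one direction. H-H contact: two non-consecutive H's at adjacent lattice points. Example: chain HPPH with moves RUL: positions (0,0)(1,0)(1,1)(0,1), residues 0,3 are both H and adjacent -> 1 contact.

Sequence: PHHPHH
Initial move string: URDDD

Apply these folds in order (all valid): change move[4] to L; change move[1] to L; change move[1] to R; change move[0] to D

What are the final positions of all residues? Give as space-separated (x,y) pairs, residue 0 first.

Answer: (0,0) (0,-1) (1,-1) (1,-2) (1,-3) (0,-3)

Derivation:
Initial moves: URDDD
Fold: move[4]->L => URDDL (positions: [(0, 0), (0, 1), (1, 1), (1, 0), (1, -1), (0, -1)])
Fold: move[1]->L => ULDDL (positions: [(0, 0), (0, 1), (-1, 1), (-1, 0), (-1, -1), (-2, -1)])
Fold: move[1]->R => URDDL (positions: [(0, 0), (0, 1), (1, 1), (1, 0), (1, -1), (0, -1)])
Fold: move[0]->D => DRDDL (positions: [(0, 0), (0, -1), (1, -1), (1, -2), (1, -3), (0, -3)])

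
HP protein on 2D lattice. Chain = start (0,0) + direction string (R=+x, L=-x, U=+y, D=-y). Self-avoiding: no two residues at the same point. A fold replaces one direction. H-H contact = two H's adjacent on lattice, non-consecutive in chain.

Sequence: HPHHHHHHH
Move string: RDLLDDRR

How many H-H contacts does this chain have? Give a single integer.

Positions: [(0, 0), (1, 0), (1, -1), (0, -1), (-1, -1), (-1, -2), (-1, -3), (0, -3), (1, -3)]
H-H contact: residue 0 @(0,0) - residue 3 @(0, -1)

Answer: 1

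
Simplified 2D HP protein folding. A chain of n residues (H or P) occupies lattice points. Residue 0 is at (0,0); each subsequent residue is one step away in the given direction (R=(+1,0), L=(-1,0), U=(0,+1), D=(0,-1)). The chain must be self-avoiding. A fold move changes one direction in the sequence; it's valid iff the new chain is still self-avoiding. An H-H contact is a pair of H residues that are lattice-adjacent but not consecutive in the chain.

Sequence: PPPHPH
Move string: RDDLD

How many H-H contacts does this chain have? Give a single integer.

Positions: [(0, 0), (1, 0), (1, -1), (1, -2), (0, -2), (0, -3)]
No H-H contacts found.

Answer: 0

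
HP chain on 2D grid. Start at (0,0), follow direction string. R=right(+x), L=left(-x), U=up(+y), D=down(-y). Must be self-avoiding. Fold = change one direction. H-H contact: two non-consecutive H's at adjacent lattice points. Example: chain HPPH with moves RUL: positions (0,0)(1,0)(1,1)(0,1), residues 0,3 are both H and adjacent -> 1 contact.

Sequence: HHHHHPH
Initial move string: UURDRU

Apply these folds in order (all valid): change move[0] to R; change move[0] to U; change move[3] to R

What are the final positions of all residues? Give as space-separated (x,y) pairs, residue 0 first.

Answer: (0,0) (0,1) (0,2) (1,2) (2,2) (3,2) (3,3)

Derivation:
Initial moves: UURDRU
Fold: move[0]->R => RURDRU (positions: [(0, 0), (1, 0), (1, 1), (2, 1), (2, 0), (3, 0), (3, 1)])
Fold: move[0]->U => UURDRU (positions: [(0, 0), (0, 1), (0, 2), (1, 2), (1, 1), (2, 1), (2, 2)])
Fold: move[3]->R => UURRRU (positions: [(0, 0), (0, 1), (0, 2), (1, 2), (2, 2), (3, 2), (3, 3)])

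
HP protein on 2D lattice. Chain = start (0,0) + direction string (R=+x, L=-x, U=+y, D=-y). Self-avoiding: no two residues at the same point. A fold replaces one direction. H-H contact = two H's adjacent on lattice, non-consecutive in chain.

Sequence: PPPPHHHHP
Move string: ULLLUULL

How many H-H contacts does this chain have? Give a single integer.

Positions: [(0, 0), (0, 1), (-1, 1), (-2, 1), (-3, 1), (-3, 2), (-3, 3), (-4, 3), (-5, 3)]
No H-H contacts found.

Answer: 0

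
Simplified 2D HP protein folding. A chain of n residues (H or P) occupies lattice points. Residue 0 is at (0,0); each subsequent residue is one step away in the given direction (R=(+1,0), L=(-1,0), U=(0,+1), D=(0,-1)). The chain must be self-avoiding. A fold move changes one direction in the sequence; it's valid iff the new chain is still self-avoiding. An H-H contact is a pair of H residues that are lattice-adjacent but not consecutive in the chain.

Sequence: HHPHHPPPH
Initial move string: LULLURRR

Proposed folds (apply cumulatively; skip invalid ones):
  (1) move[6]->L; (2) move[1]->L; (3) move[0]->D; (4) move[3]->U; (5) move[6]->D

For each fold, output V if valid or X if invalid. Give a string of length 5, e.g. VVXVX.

Answer: XVXVV

Derivation:
Initial: LULLURRR -> [(0, 0), (-1, 0), (-1, 1), (-2, 1), (-3, 1), (-3, 2), (-2, 2), (-1, 2), (0, 2)]
Fold 1: move[6]->L => LULLURLR INVALID (collision), skipped
Fold 2: move[1]->L => LLLLURRR VALID
Fold 3: move[0]->D => DLLLURRR INVALID (collision), skipped
Fold 4: move[3]->U => LLLUURRR VALID
Fold 5: move[6]->D => LLLUURDR VALID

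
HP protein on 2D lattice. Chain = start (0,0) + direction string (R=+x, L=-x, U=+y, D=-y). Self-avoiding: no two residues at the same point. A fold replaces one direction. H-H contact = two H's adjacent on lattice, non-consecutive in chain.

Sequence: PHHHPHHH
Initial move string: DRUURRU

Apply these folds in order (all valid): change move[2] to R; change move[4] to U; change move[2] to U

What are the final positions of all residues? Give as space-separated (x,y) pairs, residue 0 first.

Answer: (0,0) (0,-1) (1,-1) (1,0) (1,1) (1,2) (2,2) (2,3)

Derivation:
Initial moves: DRUURRU
Fold: move[2]->R => DRRURRU (positions: [(0, 0), (0, -1), (1, -1), (2, -1), (2, 0), (3, 0), (4, 0), (4, 1)])
Fold: move[4]->U => DRRUURU (positions: [(0, 0), (0, -1), (1, -1), (2, -1), (2, 0), (2, 1), (3, 1), (3, 2)])
Fold: move[2]->U => DRUUURU (positions: [(0, 0), (0, -1), (1, -1), (1, 0), (1, 1), (1, 2), (2, 2), (2, 3)])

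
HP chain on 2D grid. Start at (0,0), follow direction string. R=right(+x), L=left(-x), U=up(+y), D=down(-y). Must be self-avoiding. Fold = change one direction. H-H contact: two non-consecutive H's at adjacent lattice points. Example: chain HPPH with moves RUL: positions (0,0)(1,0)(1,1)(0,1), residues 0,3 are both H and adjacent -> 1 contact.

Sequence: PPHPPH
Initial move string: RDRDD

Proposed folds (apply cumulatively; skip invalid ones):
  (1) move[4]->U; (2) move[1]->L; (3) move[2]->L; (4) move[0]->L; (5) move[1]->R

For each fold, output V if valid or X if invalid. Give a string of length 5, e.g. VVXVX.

Initial: RDRDD -> [(0, 0), (1, 0), (1, -1), (2, -1), (2, -2), (2, -3)]
Fold 1: move[4]->U => RDRDU INVALID (collision), skipped
Fold 2: move[1]->L => RLRDD INVALID (collision), skipped
Fold 3: move[2]->L => RDLDD VALID
Fold 4: move[0]->L => LDLDD VALID
Fold 5: move[1]->R => LRLDD INVALID (collision), skipped

Answer: XXVVX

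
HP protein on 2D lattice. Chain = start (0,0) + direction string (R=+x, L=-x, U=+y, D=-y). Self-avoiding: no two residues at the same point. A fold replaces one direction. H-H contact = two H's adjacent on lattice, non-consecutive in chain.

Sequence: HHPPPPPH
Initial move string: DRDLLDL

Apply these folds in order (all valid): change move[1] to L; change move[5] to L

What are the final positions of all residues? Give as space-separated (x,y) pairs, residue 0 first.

Answer: (0,0) (0,-1) (-1,-1) (-1,-2) (-2,-2) (-3,-2) (-4,-2) (-5,-2)

Derivation:
Initial moves: DRDLLDL
Fold: move[1]->L => DLDLLDL (positions: [(0, 0), (0, -1), (-1, -1), (-1, -2), (-2, -2), (-3, -2), (-3, -3), (-4, -3)])
Fold: move[5]->L => DLDLLLL (positions: [(0, 0), (0, -1), (-1, -1), (-1, -2), (-2, -2), (-3, -2), (-4, -2), (-5, -2)])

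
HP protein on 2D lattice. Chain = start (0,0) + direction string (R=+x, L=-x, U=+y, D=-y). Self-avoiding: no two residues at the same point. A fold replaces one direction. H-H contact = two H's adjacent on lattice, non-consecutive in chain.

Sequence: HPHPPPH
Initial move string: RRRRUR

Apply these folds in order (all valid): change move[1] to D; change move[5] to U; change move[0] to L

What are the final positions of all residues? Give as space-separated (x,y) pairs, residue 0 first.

Answer: (0,0) (-1,0) (-1,-1) (0,-1) (1,-1) (1,0) (1,1)

Derivation:
Initial moves: RRRRUR
Fold: move[1]->D => RDRRUR (positions: [(0, 0), (1, 0), (1, -1), (2, -1), (3, -1), (3, 0), (4, 0)])
Fold: move[5]->U => RDRRUU (positions: [(0, 0), (1, 0), (1, -1), (2, -1), (3, -1), (3, 0), (3, 1)])
Fold: move[0]->L => LDRRUU (positions: [(0, 0), (-1, 0), (-1, -1), (0, -1), (1, -1), (1, 0), (1, 1)])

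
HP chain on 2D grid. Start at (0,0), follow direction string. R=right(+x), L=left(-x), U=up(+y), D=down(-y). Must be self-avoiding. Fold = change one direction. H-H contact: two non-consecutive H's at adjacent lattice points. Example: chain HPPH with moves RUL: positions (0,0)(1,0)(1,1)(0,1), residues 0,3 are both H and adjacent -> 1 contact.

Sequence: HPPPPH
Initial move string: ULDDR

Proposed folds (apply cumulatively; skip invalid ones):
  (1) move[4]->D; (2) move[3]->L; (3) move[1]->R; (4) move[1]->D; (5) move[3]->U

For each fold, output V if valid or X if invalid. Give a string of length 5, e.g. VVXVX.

Answer: VVXXX

Derivation:
Initial: ULDDR -> [(0, 0), (0, 1), (-1, 1), (-1, 0), (-1, -1), (0, -1)]
Fold 1: move[4]->D => ULDDD VALID
Fold 2: move[3]->L => ULDLD VALID
Fold 3: move[1]->R => URDLD INVALID (collision), skipped
Fold 4: move[1]->D => UDDLD INVALID (collision), skipped
Fold 5: move[3]->U => ULDUD INVALID (collision), skipped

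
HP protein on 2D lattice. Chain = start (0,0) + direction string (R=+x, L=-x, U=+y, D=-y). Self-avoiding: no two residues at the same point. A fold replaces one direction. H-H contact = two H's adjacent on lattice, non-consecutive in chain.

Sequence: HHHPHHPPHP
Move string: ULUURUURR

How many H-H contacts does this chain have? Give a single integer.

Answer: 0

Derivation:
Positions: [(0, 0), (0, 1), (-1, 1), (-1, 2), (-1, 3), (0, 3), (0, 4), (0, 5), (1, 5), (2, 5)]
No H-H contacts found.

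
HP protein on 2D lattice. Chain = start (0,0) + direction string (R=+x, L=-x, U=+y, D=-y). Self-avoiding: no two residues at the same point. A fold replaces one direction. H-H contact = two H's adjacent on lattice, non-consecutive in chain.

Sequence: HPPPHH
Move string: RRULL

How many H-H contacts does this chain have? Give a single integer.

Positions: [(0, 0), (1, 0), (2, 0), (2, 1), (1, 1), (0, 1)]
H-H contact: residue 0 @(0,0) - residue 5 @(0, 1)

Answer: 1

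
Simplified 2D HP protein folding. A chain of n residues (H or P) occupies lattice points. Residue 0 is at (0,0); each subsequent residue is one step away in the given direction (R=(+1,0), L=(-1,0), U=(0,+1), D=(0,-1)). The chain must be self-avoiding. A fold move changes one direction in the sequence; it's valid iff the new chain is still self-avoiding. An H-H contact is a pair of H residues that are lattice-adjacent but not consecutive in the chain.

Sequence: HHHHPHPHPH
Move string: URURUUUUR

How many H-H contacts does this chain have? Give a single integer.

Answer: 0

Derivation:
Positions: [(0, 0), (0, 1), (1, 1), (1, 2), (2, 2), (2, 3), (2, 4), (2, 5), (2, 6), (3, 6)]
No H-H contacts found.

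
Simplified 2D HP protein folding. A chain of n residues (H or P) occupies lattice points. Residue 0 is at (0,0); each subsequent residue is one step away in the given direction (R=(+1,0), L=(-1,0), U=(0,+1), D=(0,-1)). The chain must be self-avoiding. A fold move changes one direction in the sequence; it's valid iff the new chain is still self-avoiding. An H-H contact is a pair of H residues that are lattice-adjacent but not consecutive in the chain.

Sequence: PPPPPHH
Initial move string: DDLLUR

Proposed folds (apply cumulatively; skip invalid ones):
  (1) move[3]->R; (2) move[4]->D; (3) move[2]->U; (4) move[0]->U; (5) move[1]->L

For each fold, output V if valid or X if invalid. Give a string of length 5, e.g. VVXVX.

Initial: DDLLUR -> [(0, 0), (0, -1), (0, -2), (-1, -2), (-2, -2), (-2, -1), (-1, -1)]
Fold 1: move[3]->R => DDLRUR INVALID (collision), skipped
Fold 2: move[4]->D => DDLLDR VALID
Fold 3: move[2]->U => DDULDR INVALID (collision), skipped
Fold 4: move[0]->U => UDLLDR INVALID (collision), skipped
Fold 5: move[1]->L => DLLLDR VALID

Answer: XVXXV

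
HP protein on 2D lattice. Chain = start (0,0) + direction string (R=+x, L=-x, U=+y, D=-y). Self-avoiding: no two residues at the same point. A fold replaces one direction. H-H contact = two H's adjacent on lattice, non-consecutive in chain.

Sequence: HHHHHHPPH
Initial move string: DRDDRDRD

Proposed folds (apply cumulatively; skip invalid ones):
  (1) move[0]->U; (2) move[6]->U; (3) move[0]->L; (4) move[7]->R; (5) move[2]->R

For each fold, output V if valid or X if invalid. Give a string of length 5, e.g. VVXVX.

Answer: VXXVV

Derivation:
Initial: DRDDRDRD -> [(0, 0), (0, -1), (1, -1), (1, -2), (1, -3), (2, -3), (2, -4), (3, -4), (3, -5)]
Fold 1: move[0]->U => URDDRDRD VALID
Fold 2: move[6]->U => URDDRDUD INVALID (collision), skipped
Fold 3: move[0]->L => LRDDRDRD INVALID (collision), skipped
Fold 4: move[7]->R => URDDRDRR VALID
Fold 5: move[2]->R => URRDRDRR VALID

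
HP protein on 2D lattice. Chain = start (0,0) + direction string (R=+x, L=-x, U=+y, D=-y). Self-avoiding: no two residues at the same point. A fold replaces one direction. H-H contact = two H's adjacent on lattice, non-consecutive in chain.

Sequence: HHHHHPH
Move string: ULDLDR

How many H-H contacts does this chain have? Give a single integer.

Positions: [(0, 0), (0, 1), (-1, 1), (-1, 0), (-2, 0), (-2, -1), (-1, -1)]
H-H contact: residue 0 @(0,0) - residue 3 @(-1, 0)
H-H contact: residue 3 @(-1,0) - residue 6 @(-1, -1)

Answer: 2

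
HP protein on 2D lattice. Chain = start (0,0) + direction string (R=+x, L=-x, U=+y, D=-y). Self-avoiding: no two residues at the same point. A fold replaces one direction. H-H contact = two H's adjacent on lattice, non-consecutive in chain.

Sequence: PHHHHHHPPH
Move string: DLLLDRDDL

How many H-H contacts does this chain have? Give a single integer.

Answer: 1

Derivation:
Positions: [(0, 0), (0, -1), (-1, -1), (-2, -1), (-3, -1), (-3, -2), (-2, -2), (-2, -3), (-2, -4), (-3, -4)]
H-H contact: residue 3 @(-2,-1) - residue 6 @(-2, -2)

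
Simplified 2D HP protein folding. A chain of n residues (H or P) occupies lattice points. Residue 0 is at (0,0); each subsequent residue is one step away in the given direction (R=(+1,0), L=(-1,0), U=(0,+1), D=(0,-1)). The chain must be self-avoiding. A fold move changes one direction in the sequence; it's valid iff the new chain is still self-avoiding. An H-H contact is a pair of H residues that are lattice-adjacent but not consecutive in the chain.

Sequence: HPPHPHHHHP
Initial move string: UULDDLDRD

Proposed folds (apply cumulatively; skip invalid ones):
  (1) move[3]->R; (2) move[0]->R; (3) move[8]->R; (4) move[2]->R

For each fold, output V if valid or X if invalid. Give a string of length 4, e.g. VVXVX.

Initial: UULDDLDRD -> [(0, 0), (0, 1), (0, 2), (-1, 2), (-1, 1), (-1, 0), (-2, 0), (-2, -1), (-1, -1), (-1, -2)]
Fold 1: move[3]->R => UULRDLDRD INVALID (collision), skipped
Fold 2: move[0]->R => RULDDLDRD INVALID (collision), skipped
Fold 3: move[8]->R => UULDDLDRR VALID
Fold 4: move[2]->R => UURDDLDRR INVALID (collision), skipped

Answer: XXVX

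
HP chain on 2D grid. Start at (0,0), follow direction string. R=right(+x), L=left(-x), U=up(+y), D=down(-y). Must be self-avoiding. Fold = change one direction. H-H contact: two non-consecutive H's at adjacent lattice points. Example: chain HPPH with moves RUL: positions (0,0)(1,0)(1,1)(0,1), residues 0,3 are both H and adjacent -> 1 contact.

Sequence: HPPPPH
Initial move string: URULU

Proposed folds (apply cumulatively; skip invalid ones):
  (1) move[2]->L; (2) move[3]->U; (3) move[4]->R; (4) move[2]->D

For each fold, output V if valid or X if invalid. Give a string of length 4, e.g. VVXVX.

Answer: XVVX

Derivation:
Initial: URULU -> [(0, 0), (0, 1), (1, 1), (1, 2), (0, 2), (0, 3)]
Fold 1: move[2]->L => URLLU INVALID (collision), skipped
Fold 2: move[3]->U => URUUU VALID
Fold 3: move[4]->R => URUUR VALID
Fold 4: move[2]->D => URDUR INVALID (collision), skipped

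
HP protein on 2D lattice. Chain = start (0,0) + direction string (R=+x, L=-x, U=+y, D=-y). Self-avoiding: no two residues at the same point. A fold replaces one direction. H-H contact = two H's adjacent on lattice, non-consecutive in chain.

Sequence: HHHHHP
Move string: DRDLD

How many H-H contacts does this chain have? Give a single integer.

Answer: 1

Derivation:
Positions: [(0, 0), (0, -1), (1, -1), (1, -2), (0, -2), (0, -3)]
H-H contact: residue 1 @(0,-1) - residue 4 @(0, -2)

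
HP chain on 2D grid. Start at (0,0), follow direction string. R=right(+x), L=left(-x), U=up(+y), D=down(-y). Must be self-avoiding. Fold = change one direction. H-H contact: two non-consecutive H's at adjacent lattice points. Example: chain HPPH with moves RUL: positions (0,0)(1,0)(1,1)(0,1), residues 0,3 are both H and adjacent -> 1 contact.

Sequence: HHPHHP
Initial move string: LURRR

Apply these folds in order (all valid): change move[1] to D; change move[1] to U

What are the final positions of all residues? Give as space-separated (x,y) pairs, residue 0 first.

Answer: (0,0) (-1,0) (-1,1) (0,1) (1,1) (2,1)

Derivation:
Initial moves: LURRR
Fold: move[1]->D => LDRRR (positions: [(0, 0), (-1, 0), (-1, -1), (0, -1), (1, -1), (2, -1)])
Fold: move[1]->U => LURRR (positions: [(0, 0), (-1, 0), (-1, 1), (0, 1), (1, 1), (2, 1)])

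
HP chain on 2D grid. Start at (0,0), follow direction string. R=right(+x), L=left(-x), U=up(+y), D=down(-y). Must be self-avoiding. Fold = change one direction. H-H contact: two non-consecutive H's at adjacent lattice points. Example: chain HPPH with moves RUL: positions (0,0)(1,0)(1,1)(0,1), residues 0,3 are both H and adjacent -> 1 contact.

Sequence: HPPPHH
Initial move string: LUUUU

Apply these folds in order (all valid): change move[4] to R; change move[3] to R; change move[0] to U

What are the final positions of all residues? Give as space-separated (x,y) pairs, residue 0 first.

Answer: (0,0) (0,1) (0,2) (0,3) (1,3) (2,3)

Derivation:
Initial moves: LUUUU
Fold: move[4]->R => LUUUR (positions: [(0, 0), (-1, 0), (-1, 1), (-1, 2), (-1, 3), (0, 3)])
Fold: move[3]->R => LUURR (positions: [(0, 0), (-1, 0), (-1, 1), (-1, 2), (0, 2), (1, 2)])
Fold: move[0]->U => UUURR (positions: [(0, 0), (0, 1), (0, 2), (0, 3), (1, 3), (2, 3)])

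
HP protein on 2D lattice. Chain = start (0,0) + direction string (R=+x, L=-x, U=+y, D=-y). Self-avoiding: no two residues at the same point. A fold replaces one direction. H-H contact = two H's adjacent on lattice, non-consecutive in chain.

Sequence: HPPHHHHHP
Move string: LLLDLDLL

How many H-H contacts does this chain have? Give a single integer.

Answer: 0

Derivation:
Positions: [(0, 0), (-1, 0), (-2, 0), (-3, 0), (-3, -1), (-4, -1), (-4, -2), (-5, -2), (-6, -2)]
No H-H contacts found.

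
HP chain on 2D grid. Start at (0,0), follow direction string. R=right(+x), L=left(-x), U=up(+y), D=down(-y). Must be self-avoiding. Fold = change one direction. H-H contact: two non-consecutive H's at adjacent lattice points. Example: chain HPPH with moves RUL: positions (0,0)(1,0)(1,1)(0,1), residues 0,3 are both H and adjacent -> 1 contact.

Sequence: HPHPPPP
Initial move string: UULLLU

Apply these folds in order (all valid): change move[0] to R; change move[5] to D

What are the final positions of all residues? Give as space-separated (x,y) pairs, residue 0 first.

Answer: (0,0) (1,0) (1,1) (0,1) (-1,1) (-2,1) (-2,0)

Derivation:
Initial moves: UULLLU
Fold: move[0]->R => RULLLU (positions: [(0, 0), (1, 0), (1, 1), (0, 1), (-1, 1), (-2, 1), (-2, 2)])
Fold: move[5]->D => RULLLD (positions: [(0, 0), (1, 0), (1, 1), (0, 1), (-1, 1), (-2, 1), (-2, 0)])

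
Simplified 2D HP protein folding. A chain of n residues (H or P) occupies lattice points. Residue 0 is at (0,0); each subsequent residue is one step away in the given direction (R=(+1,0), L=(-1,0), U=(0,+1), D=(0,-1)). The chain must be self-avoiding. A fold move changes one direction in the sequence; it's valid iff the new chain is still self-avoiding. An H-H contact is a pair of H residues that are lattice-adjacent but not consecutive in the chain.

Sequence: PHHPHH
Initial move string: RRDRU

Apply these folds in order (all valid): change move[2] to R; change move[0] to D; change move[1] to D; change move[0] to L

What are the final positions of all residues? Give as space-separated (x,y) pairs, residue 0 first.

Answer: (0,0) (-1,0) (-1,-1) (0,-1) (1,-1) (1,0)

Derivation:
Initial moves: RRDRU
Fold: move[2]->R => RRRRU (positions: [(0, 0), (1, 0), (2, 0), (3, 0), (4, 0), (4, 1)])
Fold: move[0]->D => DRRRU (positions: [(0, 0), (0, -1), (1, -1), (2, -1), (3, -1), (3, 0)])
Fold: move[1]->D => DDRRU (positions: [(0, 0), (0, -1), (0, -2), (1, -2), (2, -2), (2, -1)])
Fold: move[0]->L => LDRRU (positions: [(0, 0), (-1, 0), (-1, -1), (0, -1), (1, -1), (1, 0)])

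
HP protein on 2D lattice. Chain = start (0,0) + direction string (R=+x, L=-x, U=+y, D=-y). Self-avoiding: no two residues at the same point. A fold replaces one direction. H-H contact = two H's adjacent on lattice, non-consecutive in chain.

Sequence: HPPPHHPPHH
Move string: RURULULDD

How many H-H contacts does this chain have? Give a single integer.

Positions: [(0, 0), (1, 0), (1, 1), (2, 1), (2, 2), (1, 2), (1, 3), (0, 3), (0, 2), (0, 1)]
H-H contact: residue 0 @(0,0) - residue 9 @(0, 1)
H-H contact: residue 5 @(1,2) - residue 8 @(0, 2)

Answer: 2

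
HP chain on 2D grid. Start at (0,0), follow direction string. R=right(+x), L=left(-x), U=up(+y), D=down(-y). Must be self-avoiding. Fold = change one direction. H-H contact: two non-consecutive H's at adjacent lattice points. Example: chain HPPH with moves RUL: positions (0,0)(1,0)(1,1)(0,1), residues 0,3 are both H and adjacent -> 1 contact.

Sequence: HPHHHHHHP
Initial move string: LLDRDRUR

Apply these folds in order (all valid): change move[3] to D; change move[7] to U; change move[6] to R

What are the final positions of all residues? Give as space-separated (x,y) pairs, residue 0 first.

Answer: (0,0) (-1,0) (-2,0) (-2,-1) (-2,-2) (-2,-3) (-1,-3) (0,-3) (0,-2)

Derivation:
Initial moves: LLDRDRUR
Fold: move[3]->D => LLDDDRUR (positions: [(0, 0), (-1, 0), (-2, 0), (-2, -1), (-2, -2), (-2, -3), (-1, -3), (-1, -2), (0, -2)])
Fold: move[7]->U => LLDDDRUU (positions: [(0, 0), (-1, 0), (-2, 0), (-2, -1), (-2, -2), (-2, -3), (-1, -3), (-1, -2), (-1, -1)])
Fold: move[6]->R => LLDDDRRU (positions: [(0, 0), (-1, 0), (-2, 0), (-2, -1), (-2, -2), (-2, -3), (-1, -3), (0, -3), (0, -2)])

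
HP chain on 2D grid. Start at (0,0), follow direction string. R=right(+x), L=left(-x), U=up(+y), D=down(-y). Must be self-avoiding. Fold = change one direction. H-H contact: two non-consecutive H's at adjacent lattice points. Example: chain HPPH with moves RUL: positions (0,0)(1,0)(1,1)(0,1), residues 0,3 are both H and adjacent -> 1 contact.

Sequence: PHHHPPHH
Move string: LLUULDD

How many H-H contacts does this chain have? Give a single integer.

Answer: 2

Derivation:
Positions: [(0, 0), (-1, 0), (-2, 0), (-2, 1), (-2, 2), (-3, 2), (-3, 1), (-3, 0)]
H-H contact: residue 2 @(-2,0) - residue 7 @(-3, 0)
H-H contact: residue 3 @(-2,1) - residue 6 @(-3, 1)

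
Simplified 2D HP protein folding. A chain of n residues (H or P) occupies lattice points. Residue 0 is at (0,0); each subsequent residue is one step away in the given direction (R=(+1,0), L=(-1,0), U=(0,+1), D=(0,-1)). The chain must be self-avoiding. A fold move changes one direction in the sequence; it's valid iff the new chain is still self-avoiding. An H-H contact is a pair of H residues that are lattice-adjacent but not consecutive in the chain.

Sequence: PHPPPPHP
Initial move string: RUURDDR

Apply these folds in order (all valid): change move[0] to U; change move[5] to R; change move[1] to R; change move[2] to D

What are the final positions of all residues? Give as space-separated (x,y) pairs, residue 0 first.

Answer: (0,0) (0,1) (1,1) (1,0) (2,0) (2,-1) (3,-1) (4,-1)

Derivation:
Initial moves: RUURDDR
Fold: move[0]->U => UUURDDR (positions: [(0, 0), (0, 1), (0, 2), (0, 3), (1, 3), (1, 2), (1, 1), (2, 1)])
Fold: move[5]->R => UUURDRR (positions: [(0, 0), (0, 1), (0, 2), (0, 3), (1, 3), (1, 2), (2, 2), (3, 2)])
Fold: move[1]->R => URURDRR (positions: [(0, 0), (0, 1), (1, 1), (1, 2), (2, 2), (2, 1), (3, 1), (4, 1)])
Fold: move[2]->D => URDRDRR (positions: [(0, 0), (0, 1), (1, 1), (1, 0), (2, 0), (2, -1), (3, -1), (4, -1)])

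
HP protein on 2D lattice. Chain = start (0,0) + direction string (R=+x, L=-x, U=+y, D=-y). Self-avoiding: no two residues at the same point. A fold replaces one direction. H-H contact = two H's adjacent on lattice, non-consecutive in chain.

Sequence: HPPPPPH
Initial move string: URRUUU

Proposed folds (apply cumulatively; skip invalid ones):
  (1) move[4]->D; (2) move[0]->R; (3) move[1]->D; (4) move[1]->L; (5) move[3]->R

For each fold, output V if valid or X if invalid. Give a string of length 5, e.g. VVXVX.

Initial: URRUUU -> [(0, 0), (0, 1), (1, 1), (2, 1), (2, 2), (2, 3), (2, 4)]
Fold 1: move[4]->D => URRUDU INVALID (collision), skipped
Fold 2: move[0]->R => RRRUUU VALID
Fold 3: move[1]->D => RDRUUU VALID
Fold 4: move[1]->L => RLRUUU INVALID (collision), skipped
Fold 5: move[3]->R => RDRRUU VALID

Answer: XVVXV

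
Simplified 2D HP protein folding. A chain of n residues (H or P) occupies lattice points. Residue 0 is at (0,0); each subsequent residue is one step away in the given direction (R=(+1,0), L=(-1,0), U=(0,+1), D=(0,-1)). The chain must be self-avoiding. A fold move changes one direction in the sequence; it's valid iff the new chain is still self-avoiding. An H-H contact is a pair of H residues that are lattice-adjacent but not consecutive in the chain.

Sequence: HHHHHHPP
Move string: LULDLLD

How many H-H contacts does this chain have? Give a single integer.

Positions: [(0, 0), (-1, 0), (-1, 1), (-2, 1), (-2, 0), (-3, 0), (-4, 0), (-4, -1)]
H-H contact: residue 1 @(-1,0) - residue 4 @(-2, 0)

Answer: 1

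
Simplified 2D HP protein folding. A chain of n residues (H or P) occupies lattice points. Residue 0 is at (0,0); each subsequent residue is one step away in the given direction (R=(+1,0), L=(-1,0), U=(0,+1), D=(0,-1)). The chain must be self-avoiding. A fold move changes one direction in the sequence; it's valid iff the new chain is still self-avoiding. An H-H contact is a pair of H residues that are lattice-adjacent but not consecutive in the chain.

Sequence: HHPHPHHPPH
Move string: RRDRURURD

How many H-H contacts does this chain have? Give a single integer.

Answer: 1

Derivation:
Positions: [(0, 0), (1, 0), (2, 0), (2, -1), (3, -1), (3, 0), (4, 0), (4, 1), (5, 1), (5, 0)]
H-H contact: residue 6 @(4,0) - residue 9 @(5, 0)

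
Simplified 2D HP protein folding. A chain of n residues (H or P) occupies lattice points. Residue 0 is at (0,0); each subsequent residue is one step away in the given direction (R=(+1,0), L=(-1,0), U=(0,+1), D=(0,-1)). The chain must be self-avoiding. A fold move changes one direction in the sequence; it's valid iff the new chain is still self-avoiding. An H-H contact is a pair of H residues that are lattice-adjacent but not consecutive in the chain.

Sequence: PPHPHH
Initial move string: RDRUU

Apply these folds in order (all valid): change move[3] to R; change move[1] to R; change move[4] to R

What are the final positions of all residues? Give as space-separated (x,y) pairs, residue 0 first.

Initial moves: RDRUU
Fold: move[3]->R => RDRRU (positions: [(0, 0), (1, 0), (1, -1), (2, -1), (3, -1), (3, 0)])
Fold: move[1]->R => RRRRU (positions: [(0, 0), (1, 0), (2, 0), (3, 0), (4, 0), (4, 1)])
Fold: move[4]->R => RRRRR (positions: [(0, 0), (1, 0), (2, 0), (3, 0), (4, 0), (5, 0)])

Answer: (0,0) (1,0) (2,0) (3,0) (4,0) (5,0)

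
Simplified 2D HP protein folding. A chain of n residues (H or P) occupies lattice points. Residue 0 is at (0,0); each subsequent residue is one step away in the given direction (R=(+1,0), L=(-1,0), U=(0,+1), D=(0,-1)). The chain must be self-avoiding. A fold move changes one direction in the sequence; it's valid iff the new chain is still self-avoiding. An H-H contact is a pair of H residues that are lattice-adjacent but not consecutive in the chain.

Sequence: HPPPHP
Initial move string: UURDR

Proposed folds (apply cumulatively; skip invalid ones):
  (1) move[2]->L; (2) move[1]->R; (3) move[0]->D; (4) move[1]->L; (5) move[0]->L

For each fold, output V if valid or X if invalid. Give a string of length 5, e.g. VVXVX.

Answer: XVVXX

Derivation:
Initial: UURDR -> [(0, 0), (0, 1), (0, 2), (1, 2), (1, 1), (2, 1)]
Fold 1: move[2]->L => UULDR INVALID (collision), skipped
Fold 2: move[1]->R => URRDR VALID
Fold 3: move[0]->D => DRRDR VALID
Fold 4: move[1]->L => DLRDR INVALID (collision), skipped
Fold 5: move[0]->L => LRRDR INVALID (collision), skipped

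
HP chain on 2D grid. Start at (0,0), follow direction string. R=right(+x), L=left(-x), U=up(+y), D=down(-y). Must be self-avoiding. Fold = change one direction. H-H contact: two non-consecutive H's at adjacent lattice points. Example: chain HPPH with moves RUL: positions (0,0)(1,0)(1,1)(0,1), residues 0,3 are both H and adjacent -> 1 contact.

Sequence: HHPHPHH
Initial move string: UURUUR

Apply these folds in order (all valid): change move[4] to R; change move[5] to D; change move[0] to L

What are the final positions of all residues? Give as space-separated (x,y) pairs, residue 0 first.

Initial moves: UURUUR
Fold: move[4]->R => UURURR (positions: [(0, 0), (0, 1), (0, 2), (1, 2), (1, 3), (2, 3), (3, 3)])
Fold: move[5]->D => UURURD (positions: [(0, 0), (0, 1), (0, 2), (1, 2), (1, 3), (2, 3), (2, 2)])
Fold: move[0]->L => LURURD (positions: [(0, 0), (-1, 0), (-1, 1), (0, 1), (0, 2), (1, 2), (1, 1)])

Answer: (0,0) (-1,0) (-1,1) (0,1) (0,2) (1,2) (1,1)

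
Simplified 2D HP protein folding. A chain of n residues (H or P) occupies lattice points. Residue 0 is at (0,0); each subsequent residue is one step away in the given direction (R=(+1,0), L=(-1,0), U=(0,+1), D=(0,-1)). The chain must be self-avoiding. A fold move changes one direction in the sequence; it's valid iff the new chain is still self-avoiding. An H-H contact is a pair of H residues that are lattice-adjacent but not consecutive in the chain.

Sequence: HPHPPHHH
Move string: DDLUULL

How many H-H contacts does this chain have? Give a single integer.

Answer: 1

Derivation:
Positions: [(0, 0), (0, -1), (0, -2), (-1, -2), (-1, -1), (-1, 0), (-2, 0), (-3, 0)]
H-H contact: residue 0 @(0,0) - residue 5 @(-1, 0)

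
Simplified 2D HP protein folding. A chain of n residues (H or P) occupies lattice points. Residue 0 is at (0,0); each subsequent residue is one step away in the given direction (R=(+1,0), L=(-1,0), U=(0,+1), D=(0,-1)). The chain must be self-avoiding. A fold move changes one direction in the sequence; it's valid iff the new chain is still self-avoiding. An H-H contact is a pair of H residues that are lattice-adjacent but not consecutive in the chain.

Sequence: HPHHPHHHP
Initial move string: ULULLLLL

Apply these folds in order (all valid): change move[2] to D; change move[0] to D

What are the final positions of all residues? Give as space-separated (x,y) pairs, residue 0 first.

Answer: (0,0) (0,-1) (-1,-1) (-1,-2) (-2,-2) (-3,-2) (-4,-2) (-5,-2) (-6,-2)

Derivation:
Initial moves: ULULLLLL
Fold: move[2]->D => ULDLLLLL (positions: [(0, 0), (0, 1), (-1, 1), (-1, 0), (-2, 0), (-3, 0), (-4, 0), (-5, 0), (-6, 0)])
Fold: move[0]->D => DLDLLLLL (positions: [(0, 0), (0, -1), (-1, -1), (-1, -2), (-2, -2), (-3, -2), (-4, -2), (-5, -2), (-6, -2)])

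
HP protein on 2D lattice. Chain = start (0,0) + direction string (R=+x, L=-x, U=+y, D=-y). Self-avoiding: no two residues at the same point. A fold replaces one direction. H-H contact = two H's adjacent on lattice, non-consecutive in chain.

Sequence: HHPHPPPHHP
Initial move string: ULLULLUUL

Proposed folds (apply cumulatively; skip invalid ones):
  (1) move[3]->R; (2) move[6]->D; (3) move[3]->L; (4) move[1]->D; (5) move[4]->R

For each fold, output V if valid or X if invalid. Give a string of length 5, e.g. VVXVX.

Initial: ULLULLUUL -> [(0, 0), (0, 1), (-1, 1), (-2, 1), (-2, 2), (-3, 2), (-4, 2), (-4, 3), (-4, 4), (-5, 4)]
Fold 1: move[3]->R => ULLRLLUUL INVALID (collision), skipped
Fold 2: move[6]->D => ULLULLDUL INVALID (collision), skipped
Fold 3: move[3]->L => ULLLLLUUL VALID
Fold 4: move[1]->D => UDLLLLUUL INVALID (collision), skipped
Fold 5: move[4]->R => ULLLRLUUL INVALID (collision), skipped

Answer: XXVXX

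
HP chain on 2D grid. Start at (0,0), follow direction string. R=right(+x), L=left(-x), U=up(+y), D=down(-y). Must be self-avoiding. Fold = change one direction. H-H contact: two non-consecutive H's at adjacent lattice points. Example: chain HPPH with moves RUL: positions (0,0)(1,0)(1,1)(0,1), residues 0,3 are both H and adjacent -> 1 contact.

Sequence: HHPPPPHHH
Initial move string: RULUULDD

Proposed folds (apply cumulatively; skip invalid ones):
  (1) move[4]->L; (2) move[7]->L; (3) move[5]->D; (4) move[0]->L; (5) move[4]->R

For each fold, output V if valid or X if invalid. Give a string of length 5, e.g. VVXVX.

Initial: RULUULDD -> [(0, 0), (1, 0), (1, 1), (0, 1), (0, 2), (0, 3), (-1, 3), (-1, 2), (-1, 1)]
Fold 1: move[4]->L => RULULLDD VALID
Fold 2: move[7]->L => RULULLDL VALID
Fold 3: move[5]->D => RULULDDL VALID
Fold 4: move[0]->L => LULULDDL VALID
Fold 5: move[4]->R => LULURDDL INVALID (collision), skipped

Answer: VVVVX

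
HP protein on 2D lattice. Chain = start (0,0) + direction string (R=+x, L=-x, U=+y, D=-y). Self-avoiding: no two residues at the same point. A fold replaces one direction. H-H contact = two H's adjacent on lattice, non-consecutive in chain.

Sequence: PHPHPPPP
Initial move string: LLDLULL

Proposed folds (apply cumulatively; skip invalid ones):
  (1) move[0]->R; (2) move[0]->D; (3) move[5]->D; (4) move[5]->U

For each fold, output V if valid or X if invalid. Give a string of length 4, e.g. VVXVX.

Initial: LLDLULL -> [(0, 0), (-1, 0), (-2, 0), (-2, -1), (-3, -1), (-3, 0), (-4, 0), (-5, 0)]
Fold 1: move[0]->R => RLDLULL INVALID (collision), skipped
Fold 2: move[0]->D => DLDLULL VALID
Fold 3: move[5]->D => DLDLUDL INVALID (collision), skipped
Fold 4: move[5]->U => DLDLUUL VALID

Answer: XVXV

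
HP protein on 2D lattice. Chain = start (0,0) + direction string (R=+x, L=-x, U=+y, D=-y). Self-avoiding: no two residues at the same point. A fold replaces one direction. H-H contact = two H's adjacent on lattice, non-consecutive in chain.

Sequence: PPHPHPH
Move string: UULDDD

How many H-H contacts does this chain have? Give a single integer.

Positions: [(0, 0), (0, 1), (0, 2), (-1, 2), (-1, 1), (-1, 0), (-1, -1)]
No H-H contacts found.

Answer: 0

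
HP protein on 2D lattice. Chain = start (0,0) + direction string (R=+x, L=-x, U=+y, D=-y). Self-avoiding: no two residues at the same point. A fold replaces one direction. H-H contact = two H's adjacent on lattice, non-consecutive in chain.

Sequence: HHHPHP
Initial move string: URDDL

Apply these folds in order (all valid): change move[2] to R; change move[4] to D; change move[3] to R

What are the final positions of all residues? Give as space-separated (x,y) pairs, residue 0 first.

Initial moves: URDDL
Fold: move[2]->R => URRDL (positions: [(0, 0), (0, 1), (1, 1), (2, 1), (2, 0), (1, 0)])
Fold: move[4]->D => URRDD (positions: [(0, 0), (0, 1), (1, 1), (2, 1), (2, 0), (2, -1)])
Fold: move[3]->R => URRRD (positions: [(0, 0), (0, 1), (1, 1), (2, 1), (3, 1), (3, 0)])

Answer: (0,0) (0,1) (1,1) (2,1) (3,1) (3,0)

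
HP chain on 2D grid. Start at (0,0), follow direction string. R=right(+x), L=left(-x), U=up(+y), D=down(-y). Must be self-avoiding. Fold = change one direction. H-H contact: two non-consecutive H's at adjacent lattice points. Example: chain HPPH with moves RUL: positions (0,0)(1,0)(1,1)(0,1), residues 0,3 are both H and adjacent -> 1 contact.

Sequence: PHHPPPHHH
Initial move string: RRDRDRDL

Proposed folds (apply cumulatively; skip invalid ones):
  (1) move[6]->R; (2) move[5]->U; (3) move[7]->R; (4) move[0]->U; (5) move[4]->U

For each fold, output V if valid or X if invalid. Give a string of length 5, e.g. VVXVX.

Initial: RRDRDRDL -> [(0, 0), (1, 0), (2, 0), (2, -1), (3, -1), (3, -2), (4, -2), (4, -3), (3, -3)]
Fold 1: move[6]->R => RRDRDRRL INVALID (collision), skipped
Fold 2: move[5]->U => RRDRDUDL INVALID (collision), skipped
Fold 3: move[7]->R => RRDRDRDR VALID
Fold 4: move[0]->U => URDRDRDR VALID
Fold 5: move[4]->U => URDRURDR VALID

Answer: XXVVV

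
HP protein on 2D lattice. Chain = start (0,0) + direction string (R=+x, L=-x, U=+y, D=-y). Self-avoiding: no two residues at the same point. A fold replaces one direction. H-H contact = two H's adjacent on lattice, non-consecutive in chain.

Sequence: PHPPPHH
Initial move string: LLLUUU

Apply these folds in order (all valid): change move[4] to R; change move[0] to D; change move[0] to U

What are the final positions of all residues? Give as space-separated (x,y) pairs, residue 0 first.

Answer: (0,0) (0,1) (-1,1) (-2,1) (-2,2) (-1,2) (-1,3)

Derivation:
Initial moves: LLLUUU
Fold: move[4]->R => LLLURU (positions: [(0, 0), (-1, 0), (-2, 0), (-3, 0), (-3, 1), (-2, 1), (-2, 2)])
Fold: move[0]->D => DLLURU (positions: [(0, 0), (0, -1), (-1, -1), (-2, -1), (-2, 0), (-1, 0), (-1, 1)])
Fold: move[0]->U => ULLURU (positions: [(0, 0), (0, 1), (-1, 1), (-2, 1), (-2, 2), (-1, 2), (-1, 3)])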